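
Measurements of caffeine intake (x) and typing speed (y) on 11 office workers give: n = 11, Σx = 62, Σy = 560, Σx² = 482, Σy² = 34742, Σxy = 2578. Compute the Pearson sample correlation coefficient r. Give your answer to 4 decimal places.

-0.6363

S_xy = nΣxy − ΣxΣy = 11·2578 − 62·560 = 28358 − 34720 = -6362
S_xx = nΣx² − (Σx)² = 11·482 − 62² = 5302 − 3844 = 1458
S_yy = nΣy² − (Σy)² = 11·34742 − 560² = 382162 − 313600 = 68562
r = S_xy / √(S_xx·S_yy) = -6362 / √(1458·68562) = -6362 / √99963396 = -6362 / 9998.1696 = -0.6363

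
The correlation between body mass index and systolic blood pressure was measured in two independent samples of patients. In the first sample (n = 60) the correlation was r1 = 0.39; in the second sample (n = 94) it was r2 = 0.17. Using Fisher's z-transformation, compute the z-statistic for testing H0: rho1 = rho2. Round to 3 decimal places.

1.422

z1 = atanh(0.39) = 0.411800,  z2 = atanh(0.17) = 0.171667
SE = √(1/(n1−3) + 1/(n2−3)) = √(1/57 + 1/91) = √(0.0175439 + 0.0109890) = √0.0285329 = 0.168917
z = (z1 − z2)/SE = (0.411800 − 0.171667) / 0.168917 = 0.240133 / 0.168917 = 1.422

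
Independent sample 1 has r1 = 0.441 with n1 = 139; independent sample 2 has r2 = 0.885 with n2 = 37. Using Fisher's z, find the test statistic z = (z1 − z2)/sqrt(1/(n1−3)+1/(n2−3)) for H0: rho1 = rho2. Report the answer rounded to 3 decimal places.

-4.824

Fisher z-transforms: z1 = atanh(0.441) = 0.473472, z2 = atanh(0.885) = 1.398375; difference d = -0.924903
Var(d) = 1/136 + 1/34 = 0.0073529 + 0.0294118 = 0.0367647
z = d/√Var(d) = -0.924903 / √0.0367647 = -0.924903 / 0.191741 = -4.824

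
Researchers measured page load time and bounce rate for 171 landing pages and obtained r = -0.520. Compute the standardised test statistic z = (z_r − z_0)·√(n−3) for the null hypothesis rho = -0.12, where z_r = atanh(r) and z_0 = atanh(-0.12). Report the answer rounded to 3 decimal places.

-5.907

z_r = atanh(-0.520) = -0.576340,  z_0 = atanh(-0.12) = -0.120581
SE = 1/√(n−3) = 1/√168 = 0.077152
z = (z_r − z_0)/SE = (-0.576340 − (-0.120581)) / 0.077152 = -0.455759 / 0.077152 = -5.907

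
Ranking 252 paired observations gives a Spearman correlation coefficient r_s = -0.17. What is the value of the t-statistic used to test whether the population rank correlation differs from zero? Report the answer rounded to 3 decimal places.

-2.728

t = r_s·√(n−2) / √(1−r_s²) with r_s = -0.17, n = 252
  = -0.17·√250 / √(1 − 0.0289)
  = -0.17·15.811388 / 0.985444
  = -2.687936 / 0.985444 = -2.728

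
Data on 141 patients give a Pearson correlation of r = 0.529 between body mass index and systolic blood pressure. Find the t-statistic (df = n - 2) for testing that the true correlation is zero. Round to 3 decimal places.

t = r·√(n−2) / √(1−r²) with r = 0.529, n = 141
  = 0.529·√139 / √(1 − 0.279841)
  = 0.529·11.789826 / 0.848622
  = 6.236818 / 0.848622 = 7.349

7.349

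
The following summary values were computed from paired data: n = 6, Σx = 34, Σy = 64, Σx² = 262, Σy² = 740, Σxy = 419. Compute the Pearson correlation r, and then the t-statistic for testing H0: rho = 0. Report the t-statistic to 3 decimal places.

3.979

Numerator: nΣxy − (Σx)(Σy) = 6·419 − (34)(64) = 338
Denominator: √[(nΣx²−(Σx)²)(nΣy²−(Σy)²)]
  nΣx²−(Σx)² = 6·262 − 1156 = 416;  nΣy²−(Σy)² = 6·740 − 4096 = 344
  √(416·344) = √143104 = 378.2909
r = 338 / 378.2909 = 0.8935
t = r·√(n−2)/√(1−r²) = 0.8935·√4 / √(1−0.798342) = 1.787000 / 0.449063 = 3.979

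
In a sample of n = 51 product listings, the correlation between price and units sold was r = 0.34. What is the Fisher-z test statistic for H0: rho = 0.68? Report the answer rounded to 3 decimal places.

-3.291

Fisher z: atanh(0.34) = 0.354093, atanh(0.68) = 0.829114
z = (z_r − z_0)·√(n−3) = (0.354093 − 0.829114)·√48 = -0.475021 · 6.928203 = -3.291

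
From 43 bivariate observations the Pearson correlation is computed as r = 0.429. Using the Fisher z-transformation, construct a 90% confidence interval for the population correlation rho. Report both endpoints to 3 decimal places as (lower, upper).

z_r = atanh(0.429) = 0.458670;  SE = 1/√(n−3) = 1/√40 = 0.158114
z-limits: 0.458670 ± 1.645·0.158114 = 0.458670 ± 0.260098 = [0.198572, 0.718768]
ρ-limits: (tanh 0.198572, tanh 0.718768) = (0.196, 0.616)

(0.196, 0.616)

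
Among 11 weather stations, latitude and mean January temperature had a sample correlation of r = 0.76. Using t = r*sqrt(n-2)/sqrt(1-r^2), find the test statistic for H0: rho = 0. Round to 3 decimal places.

3.508

1 − r² = 1 − 0.5776 = 0.4224;  √(1−r²) = 0.649923
√(n−2) = √9 = 3.000000
t = r·√(n−2)/√(1−r²) = 0.76 · 3.000000 / 0.649923 = 3.508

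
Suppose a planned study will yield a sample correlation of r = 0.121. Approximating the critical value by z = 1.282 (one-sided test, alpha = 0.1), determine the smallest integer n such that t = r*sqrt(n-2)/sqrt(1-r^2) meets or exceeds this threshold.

113

Need r·√(n−2)/√(1−r²) ≥ 1.282
√(n−2) ≥ 1.282·√(1−0.014641) / 0.121 = 1.282·0.992653 / 0.121 = 10.5172
n−2 ≥ 110.6115  ⇒  n ≥ 112.6115
Smallest integer n = 113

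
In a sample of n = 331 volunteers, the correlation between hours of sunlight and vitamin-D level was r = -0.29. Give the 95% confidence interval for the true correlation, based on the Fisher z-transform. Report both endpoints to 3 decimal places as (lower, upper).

(-0.386, -0.188)

Fisher z: z_r = atanh(r) = ½·ln((1+(-0.29))/(1−(-0.29))) = -0.298566
SE(z) = 1/√(n−3) = 1/√328 = 0.055216
95% ⇒ z* = 1.960; margin = 1.960·0.055216 = 0.108223
CI on z-scale: (-0.406789, -0.190343)
Back-transform: tanh(-0.406789) = -0.385743, tanh(-0.190343) = -0.188077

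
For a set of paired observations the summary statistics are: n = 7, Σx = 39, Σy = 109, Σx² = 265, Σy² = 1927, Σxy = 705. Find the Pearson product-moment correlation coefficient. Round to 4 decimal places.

0.9333

S_xy = nΣxy − ΣxΣy = 7·705 − 39·109 = 4935 − 4251 = 684
S_xx = nΣx² − (Σx)² = 7·265 − 39² = 1855 − 1521 = 334
S_yy = nΣy² − (Σy)² = 7·1927 − 109² = 13489 − 11881 = 1608
r = S_xy / √(S_xx·S_yy) = 684 / √(334·1608) = 684 / √537072 = 684 / 732.8520 = 0.9333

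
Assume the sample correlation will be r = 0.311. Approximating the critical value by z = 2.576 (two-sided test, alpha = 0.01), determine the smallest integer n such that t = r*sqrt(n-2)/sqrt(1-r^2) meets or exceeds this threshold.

Need r·√(n−2)/√(1−r²) ≥ 2.576
√(n−2) ≥ 2.576·√(1−0.096721) / 0.311 = 2.576·0.950410 / 0.311 = 7.8722
n−2 ≥ 61.9715  ⇒  n ≥ 63.9715
Smallest integer n = 64

64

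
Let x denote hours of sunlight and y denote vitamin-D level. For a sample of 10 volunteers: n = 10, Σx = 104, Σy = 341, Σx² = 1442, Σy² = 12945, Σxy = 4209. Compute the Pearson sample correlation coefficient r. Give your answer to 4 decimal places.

Numerator: nΣxy − (Σx)(Σy) = 10·4209 − (104)(341) = 6626
Denominator: √[(nΣx²−(Σx)²)(nΣy²−(Σy)²)]
  nΣx²−(Σx)² = 10·1442 − 10816 = 3604;  nΣy²−(Σy)² = 10·12945 − 116281 = 13169
  √(3604·13169) = √47461076 = 6889.2000
r = 6626 / 6889.2000 = 0.9618

0.9618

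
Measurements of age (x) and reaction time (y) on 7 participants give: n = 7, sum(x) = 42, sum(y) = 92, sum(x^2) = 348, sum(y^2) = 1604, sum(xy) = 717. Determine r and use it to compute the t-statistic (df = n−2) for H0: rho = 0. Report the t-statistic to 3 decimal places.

3.570

S_xy = nΣxy − ΣxΣy = 7·717 − 42·92 = 5019 − 3864 = 1155
S_xx = nΣx² − (Σx)² = 7·348 − 42² = 2436 − 1764 = 672
S_yy = nΣy² − (Σy)² = 7·1604 − 92² = 11228 − 8464 = 2764
r = S_xy / √(S_xx·S_yy) = 1155 / √(672·2764) = 1155 / √1857408 = 1155 / 1362.8676 = 0.8475
t = r·√(n−2)/√(1−r²) = 0.8475·√5 / √(1−0.718256) = 1.895068 / 0.530796 = 3.570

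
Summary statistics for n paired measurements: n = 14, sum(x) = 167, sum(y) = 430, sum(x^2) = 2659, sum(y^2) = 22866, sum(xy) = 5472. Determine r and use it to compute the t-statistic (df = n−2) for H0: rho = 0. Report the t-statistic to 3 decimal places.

S_xy = nΣxy − ΣxΣy = 14·5472 − 167·430 = 76608 − 71810 = 4798
S_xx = nΣx² − (Σx)² = 14·2659 − 167² = 37226 − 27889 = 9337
S_yy = nΣy² − (Σy)² = 14·22866 − 430² = 320124 − 184900 = 135224
r = S_xy / √(S_xx·S_yy) = 4798 / √(9337·135224) = 4798 / √1262586488 = 4798 / 35532.8930 = 0.1350
t = r·√(n−2)/√(1−r²) = 0.1350·√12 / √(1−0.018225) = 0.467654 / 0.990846 = 0.472

0.472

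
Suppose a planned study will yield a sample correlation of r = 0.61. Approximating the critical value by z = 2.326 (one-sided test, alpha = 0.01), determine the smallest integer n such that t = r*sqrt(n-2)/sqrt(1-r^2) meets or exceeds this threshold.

r√(n−2)/√(1−r²) ≥ 2.326  ⇔  n−2 ≥ (2.326)²·(1−r²)/r²
(1−r²)/r² = (1−0.3721)/0.3721 = 1.6874
n ≥ 2 + 5.410276·1.6874 = 2 + 9.1293 = 11.1293
⌈11.1293⌉ = 12

12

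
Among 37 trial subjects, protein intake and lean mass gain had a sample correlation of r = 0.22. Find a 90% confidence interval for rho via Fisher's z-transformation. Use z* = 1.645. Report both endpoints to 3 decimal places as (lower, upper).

Fisher z: z_r = atanh(r) = ½·ln((1+0.22)/(1−0.22)) = 0.223656
SE(z) = 1/√(n−3) = 1/√34 = 0.171499
90% ⇒ z* = 1.645; margin = 1.645·0.171499 = 0.282116
CI on z-scale: (-0.058460, 0.505772)
Back-transform: tanh(-0.058460) = -0.058393, tanh(0.505772) = 0.466644

(-0.058, 0.467)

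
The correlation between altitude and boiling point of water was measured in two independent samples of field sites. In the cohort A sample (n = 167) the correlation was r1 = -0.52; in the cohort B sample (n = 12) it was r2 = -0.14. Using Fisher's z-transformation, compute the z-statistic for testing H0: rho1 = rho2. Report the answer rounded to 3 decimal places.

Fisher z-transforms: z1 = atanh(-0.52) = -0.576340, z2 = atanh(-0.14) = -0.140926; difference d = -0.435414
Var(d) = 1/164 + 1/9 = 0.0060976 + 0.1111111 = 0.1172087
z = d/√Var(d) = -0.435414 / √0.1172087 = -0.435414 / 0.342358 = -1.272

-1.272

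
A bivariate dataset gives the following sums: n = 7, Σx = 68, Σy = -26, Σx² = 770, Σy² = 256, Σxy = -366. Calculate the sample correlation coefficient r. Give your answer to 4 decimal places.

S_xy = nΣxy − ΣxΣy = 7·(-366) − 68·(-26) = -2562 − (-1768) = -794
S_xx = nΣx² − (Σx)² = 7·770 − 68² = 5390 − 4624 = 766
S_yy = nΣy² − (Σy)² = 7·256 − (-26)² = 1792 − 676 = 1116
r = S_xy / √(S_xx·S_yy) = -794 / √(766·1116) = -794 / √854856 = -794 / 924.5842 = -0.8588

-0.8588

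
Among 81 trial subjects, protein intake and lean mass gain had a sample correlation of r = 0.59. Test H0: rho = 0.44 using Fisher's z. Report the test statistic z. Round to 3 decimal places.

1.814

z_r = atanh(0.59) = 0.677666,  z_0 = atanh(0.44) = 0.472231
SE = 1/√(n−3) = 1/√78 = 0.113228
z = (z_r − z_0)/SE = (0.677666 − 0.472231) / 0.113228 = 0.205435 / 0.113228 = 1.814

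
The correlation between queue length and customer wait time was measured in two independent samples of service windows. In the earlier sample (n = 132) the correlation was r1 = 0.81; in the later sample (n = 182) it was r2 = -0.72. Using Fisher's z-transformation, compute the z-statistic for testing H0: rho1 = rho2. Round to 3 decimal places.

17.617

z1 = atanh(0.81) = 1.127029,  z2 = atanh(-0.72) = -0.907645
SE = √(1/(n1−3) + 1/(n2−3)) = √(1/129 + 1/179) = √(0.0077519 + 0.0055866) = √0.0133385 = 0.115492
z = (z1 − z2)/SE = (1.127029 − (-0.907645)) / 0.115492 = 2.034674 / 0.115492 = 17.617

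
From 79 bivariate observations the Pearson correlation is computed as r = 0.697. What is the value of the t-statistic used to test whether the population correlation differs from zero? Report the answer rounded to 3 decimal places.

8.529

t = r·√(n−2) / √(1−r²) with r = 0.697, n = 79
  = 0.697·√77 / √(1 − 0.485809)
  = 0.697·8.774964 / 0.717071
  = 6.116150 / 0.717071 = 8.529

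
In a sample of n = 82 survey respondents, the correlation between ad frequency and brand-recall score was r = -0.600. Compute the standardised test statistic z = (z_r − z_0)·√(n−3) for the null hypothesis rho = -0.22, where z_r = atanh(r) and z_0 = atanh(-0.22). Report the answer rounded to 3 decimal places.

Fisher z: atanh(-0.600) = -0.693147, atanh(-0.22) = -0.223656
z = (z_r − z_0)·√(n−3) = (-0.693147 − (-0.223656))·√79 = -0.469491 · 8.888194 = -4.173

-4.173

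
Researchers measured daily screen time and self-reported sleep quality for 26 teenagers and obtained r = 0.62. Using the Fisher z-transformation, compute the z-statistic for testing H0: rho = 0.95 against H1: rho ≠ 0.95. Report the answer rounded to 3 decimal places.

-5.308

z_r = atanh(0.62) = 0.725005,  z_0 = atanh(0.95) = 1.831781
SE = 1/√(n−3) = 1/√23 = 0.208514
z = (z_r − z_0)/SE = (0.725005 − 1.831781) / 0.208514 = -1.106776 / 0.208514 = -5.308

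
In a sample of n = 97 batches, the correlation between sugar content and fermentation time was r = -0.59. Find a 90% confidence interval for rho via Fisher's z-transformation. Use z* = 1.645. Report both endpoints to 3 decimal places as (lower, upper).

Fisher z: z_r = atanh(r) = ½·ln((1+(-0.59))/(1−(-0.59))) = -0.677666
SE(z) = 1/√(n−3) = 1/√94 = 0.103142
90% ⇒ z* = 1.645; margin = 1.645·0.103142 = 0.169669
CI on z-scale: (-0.847335, -0.507997)
Back-transform: tanh(-0.847335) = -0.689675, tanh(-0.507997) = -0.468383

(-0.690, -0.468)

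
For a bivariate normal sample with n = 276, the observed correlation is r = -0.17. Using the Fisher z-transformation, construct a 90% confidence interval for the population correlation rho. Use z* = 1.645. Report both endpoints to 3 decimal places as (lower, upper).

Fisher z: z_r = atanh(r) = ½·ln((1+(-0.17))/(1−(-0.17))) = -0.171667
SE(z) = 1/√(n−3) = 1/√273 = 0.060523
90% ⇒ z* = 1.645; margin = 1.645·0.060523 = 0.099560
CI on z-scale: (-0.271227, -0.072107)
Back-transform: tanh(-0.271227) = -0.264766, tanh(-0.072107) = -0.071982

(-0.265, -0.072)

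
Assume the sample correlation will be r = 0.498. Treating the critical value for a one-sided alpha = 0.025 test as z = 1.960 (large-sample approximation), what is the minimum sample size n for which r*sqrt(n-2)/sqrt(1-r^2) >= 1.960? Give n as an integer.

14

Need r·√(n−2)/√(1−r²) ≥ 1.960
√(n−2) ≥ 1.960·√(1−0.248004) / 0.498 = 1.960·0.867177 / 0.498 = 3.4130
n−2 ≥ 11.6486  ⇒  n ≥ 13.6486
Smallest integer n = 14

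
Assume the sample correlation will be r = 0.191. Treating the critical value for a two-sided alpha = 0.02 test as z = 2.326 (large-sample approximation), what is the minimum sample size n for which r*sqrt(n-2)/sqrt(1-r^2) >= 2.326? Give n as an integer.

145

Need r·√(n−2)/√(1−r²) ≥ 2.326
√(n−2) ≥ 2.326·√(1−0.036481) / 0.191 = 2.326·0.981590 / 0.191 = 11.9538
n−2 ≥ 142.8933  ⇒  n ≥ 144.8933
Smallest integer n = 145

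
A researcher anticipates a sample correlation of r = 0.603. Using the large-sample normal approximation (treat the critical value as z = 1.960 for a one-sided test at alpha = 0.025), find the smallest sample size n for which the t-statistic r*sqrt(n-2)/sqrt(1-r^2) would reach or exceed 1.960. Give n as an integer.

9

Need r·√(n−2)/√(1−r²) ≥ 1.960
√(n−2) ≥ 1.960·√(1−0.363609) / 0.603 = 1.960·0.797741 / 0.603 = 2.5930
n−2 ≥ 6.7236  ⇒  n ≥ 8.7236
Smallest integer n = 9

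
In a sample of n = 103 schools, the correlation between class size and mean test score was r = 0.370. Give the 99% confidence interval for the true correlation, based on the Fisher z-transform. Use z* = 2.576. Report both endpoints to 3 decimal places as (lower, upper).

(0.130, 0.569)

Fisher z: z_r = atanh(r) = ½·ln((1+0.370)/(1−0.370)) = 0.388423
SE(z) = 1/√(n−3) = 1/√100 = 0.100000
99% ⇒ z* = 2.576; margin = 2.576·0.100000 = 0.257600
CI on z-scale: (0.130823, 0.646023)
Back-transform: tanh(0.130823) = 0.130082, tanh(0.646023) = 0.568987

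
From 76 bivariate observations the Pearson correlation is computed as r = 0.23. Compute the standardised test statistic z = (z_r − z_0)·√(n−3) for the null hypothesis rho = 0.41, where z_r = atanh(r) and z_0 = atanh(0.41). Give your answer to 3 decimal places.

Fisher z: atanh(0.23) = 0.234189, atanh(0.41) = 0.435611
z = (z_r − z_0)·√(n−3) = (0.234189 − 0.435611)·√73 = -0.201422 · 8.544004 = -1.721

-1.721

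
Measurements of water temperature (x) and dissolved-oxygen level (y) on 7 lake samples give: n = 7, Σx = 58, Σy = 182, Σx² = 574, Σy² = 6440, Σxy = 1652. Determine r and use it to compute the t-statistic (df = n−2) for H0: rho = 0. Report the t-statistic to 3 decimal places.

Numerator: nΣxy − (Σx)(Σy) = 7·1652 − (58)(182) = 1008
Denominator: √[(nΣx²−(Σx)²)(nΣy²−(Σy)²)]
  nΣx²−(Σx)² = 7·574 − 3364 = 654;  nΣy²−(Σy)² = 7·6440 − 33124 = 11956
  √(654·11956) = √7819224 = 2796.2875
r = 1008 / 2796.2875 = 0.3605
t = r·√(n−2)/√(1−r²) = 0.3605·√5 / √(1−0.129960) = 0.806103 / 0.932759 = 0.864

0.864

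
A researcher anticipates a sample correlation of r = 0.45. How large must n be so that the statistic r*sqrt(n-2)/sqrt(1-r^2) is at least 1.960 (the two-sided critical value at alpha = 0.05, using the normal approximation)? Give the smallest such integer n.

r√(n−2)/√(1−r²) ≥ 1.960  ⇔  n−2 ≥ (1.960)²·(1−r²)/r²
(1−r²)/r² = (1−0.2025)/0.2025 = 3.9383
n ≥ 2 + 3.8416·3.9383 = 2 + 15.1294 = 17.1294
⌈17.1294⌉ = 18

18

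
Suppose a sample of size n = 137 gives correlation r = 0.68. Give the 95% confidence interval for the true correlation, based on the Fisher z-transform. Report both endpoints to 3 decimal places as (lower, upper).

Fisher z: z_r = atanh(r) = ½·ln((1+0.68)/(1−0.68)) = 0.829114
SE(z) = 1/√(n−3) = 1/√134 = 0.086387
95% ⇒ z* = 1.960; margin = 1.960·0.086387 = 0.169319
CI on z-scale: (0.659795, 0.998433)
Back-transform: tanh(0.659795) = 0.578227, tanh(0.998433) = 0.760935

(0.578, 0.761)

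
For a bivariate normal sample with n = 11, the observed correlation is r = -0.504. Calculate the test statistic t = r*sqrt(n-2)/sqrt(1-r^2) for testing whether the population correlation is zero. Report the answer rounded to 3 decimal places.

t = r·√(n−2) / √(1−r²) with r = -0.504, n = 11
  = -0.504·√9 / √(1 − 0.254016)
  = -0.504·3.000000 / 0.863704
  = -1.512000 / 0.863704 = -1.751

-1.751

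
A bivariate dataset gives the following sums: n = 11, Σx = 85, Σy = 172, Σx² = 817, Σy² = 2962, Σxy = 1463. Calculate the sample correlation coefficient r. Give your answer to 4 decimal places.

Numerator: nΣxy − (Σx)(Σy) = 11·1463 − (85)(172) = 1473
Denominator: √[(nΣx²−(Σx)²)(nΣy²−(Σy)²)]
  nΣx²−(Σx)² = 11·817 − 7225 = 1762;  nΣy²−(Σy)² = 11·2962 − 29584 = 2998
  √(1762·2998) = √5282476 = 2298.3638
r = 1473 / 2298.3638 = 0.6409

0.6409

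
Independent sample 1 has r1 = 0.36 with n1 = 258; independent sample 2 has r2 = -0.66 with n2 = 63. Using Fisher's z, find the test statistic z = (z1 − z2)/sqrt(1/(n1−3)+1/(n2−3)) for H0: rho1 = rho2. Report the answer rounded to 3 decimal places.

8.152

Fisher z-transforms: z1 = atanh(0.36) = 0.376886, z2 = atanh(-0.66) = -0.792814; difference d = 1.169700
Var(d) = 1/255 + 1/60 = 0.0039216 + 0.0166667 = 0.0205883
z = d/√Var(d) = 1.169700 / √0.0205883 = 1.169700 / 0.143486 = 8.152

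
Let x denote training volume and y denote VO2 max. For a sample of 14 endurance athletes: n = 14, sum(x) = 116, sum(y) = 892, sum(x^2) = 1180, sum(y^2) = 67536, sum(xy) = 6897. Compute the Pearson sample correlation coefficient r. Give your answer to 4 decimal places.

Numerator: nΣxy − (Σx)(Σy) = 14·6897 − (116)(892) = -6914
Denominator: √[(nΣx²−(Σx)²)(nΣy²−(Σy)²)]
  nΣx²−(Σx)² = 14·1180 − 13456 = 3064;  nΣy²−(Σy)² = 14·67536 − 795664 = 149840
  √(3064·149840) = √459109760 = 21426.8467
r = -6914 / 21426.8467 = -0.3227

-0.3227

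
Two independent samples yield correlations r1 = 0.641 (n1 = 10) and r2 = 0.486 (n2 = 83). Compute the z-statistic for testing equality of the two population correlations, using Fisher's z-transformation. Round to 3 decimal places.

Fisher z-transforms: z1 = atanh(0.641) = 0.759869, z2 = atanh(0.486) = 0.530810; difference d = 0.229059
Var(d) = 1/7 + 1/80 = 0.1428571 + 0.0125000 = 0.1553571
z = d/√Var(d) = 0.229059 / √0.1553571 = 0.229059 / 0.394154 = 0.581

0.581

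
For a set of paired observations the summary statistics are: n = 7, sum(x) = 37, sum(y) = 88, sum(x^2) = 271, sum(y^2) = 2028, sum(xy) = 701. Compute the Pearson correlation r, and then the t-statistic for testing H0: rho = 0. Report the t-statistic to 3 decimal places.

Numerator: nΣxy − (Σx)(Σy) = 7·701 − (37)(88) = 1651
Denominator: √[(nΣx²−(Σx)²)(nΣy²−(Σy)²)]
  nΣx²−(Σx)² = 7·271 − 1369 = 528;  nΣy²−(Σy)² = 7·2028 − 7744 = 6452
  √(528·6452) = √3406656 = 1845.7129
r = 1651 / 1845.7129 = 0.8945
t = r·√(n−2)/√(1−r²) = 0.8945·√5 / √(1−0.800130) = 2.000163 / 0.447068 = 4.474

4.474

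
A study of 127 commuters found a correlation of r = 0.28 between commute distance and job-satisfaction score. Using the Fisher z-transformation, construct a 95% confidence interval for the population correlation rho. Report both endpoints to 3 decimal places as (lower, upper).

(0.111, 0.433)

z_r = atanh(0.28) = 0.287682;  SE = 1/√(n−3) = 1/√124 = 0.089803
z-limits: 0.287682 ± 1.960·0.089803 = 0.287682 ± 0.176014 = [0.111668, 0.463696]
ρ-limits: (tanh 0.111668, tanh 0.463696) = (0.111, 0.433)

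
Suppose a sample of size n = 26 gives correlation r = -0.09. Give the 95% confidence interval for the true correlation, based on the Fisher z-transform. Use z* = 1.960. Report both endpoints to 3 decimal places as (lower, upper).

(-0.461, 0.308)

z_r = atanh(-0.09) = -0.090244;  SE = 1/√(n−3) = 1/√23 = 0.208514
z-limits: -0.090244 ± 1.960·0.208514 = -0.090244 ± 0.408687 = [-0.498931, 0.318443]
ρ-limits: (tanh -0.498931, tanh 0.318443) = (-0.461, 0.308)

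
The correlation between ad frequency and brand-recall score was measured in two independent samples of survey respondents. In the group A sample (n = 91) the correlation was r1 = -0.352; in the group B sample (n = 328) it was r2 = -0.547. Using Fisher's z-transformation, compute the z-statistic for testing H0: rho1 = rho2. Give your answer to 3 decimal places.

2.050

z1 = atanh(-0.352) = -0.367725,  z2 = atanh(-0.547) = -0.614090
SE = √(1/(n1−3) + 1/(n2−3)) = √(1/88 + 1/325) = √(0.0113636 + 0.0030769) = √0.0144405 = 0.120169
z = (z1 − z2)/SE = (-0.367725 − (-0.614090)) / 0.120169 = 0.246365 / 0.120169 = 2.050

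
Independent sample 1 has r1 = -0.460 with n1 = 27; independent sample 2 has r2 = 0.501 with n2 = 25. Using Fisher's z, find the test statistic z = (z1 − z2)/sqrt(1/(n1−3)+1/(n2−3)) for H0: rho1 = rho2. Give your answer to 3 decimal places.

Fisher z-transforms: z1 = atanh(-0.460) = -0.497311, z2 = atanh(0.501) = 0.550640; difference d = -1.047951
Var(d) = 1/24 + 1/22 = 0.0416667 + 0.0454545 = 0.0871212
z = d/√Var(d) = -1.047951 / √0.0871212 = -1.047951 / 0.295163 = -3.550

-3.550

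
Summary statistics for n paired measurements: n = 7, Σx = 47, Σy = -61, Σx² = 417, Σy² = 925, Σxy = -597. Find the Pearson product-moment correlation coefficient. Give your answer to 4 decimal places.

-0.9383

Numerator: nΣxy − (Σx)(Σy) = 7·(-597) − (47)(-61) = -1312
Denominator: √[(nΣx²−(Σx)²)(nΣy²−(Σy)²)]
  nΣx²−(Σx)² = 7·417 − 2209 = 710;  nΣy²−(Σy)² = 7·925 − 3721 = 2754
  √(710·2754) = √1955340 = 1398.3347
r = -1312 / 1398.3347 = -0.9383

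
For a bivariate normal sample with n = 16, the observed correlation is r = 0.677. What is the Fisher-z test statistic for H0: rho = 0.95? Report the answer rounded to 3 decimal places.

-3.635

z_r = atanh(0.677) = 0.823555,  z_0 = atanh(0.95) = 1.831781
SE = 1/√(n−3) = 1/√13 = 0.277350
z = (z_r − z_0)/SE = (0.823555 − 1.831781) / 0.277350 = -1.008226 / 0.277350 = -3.635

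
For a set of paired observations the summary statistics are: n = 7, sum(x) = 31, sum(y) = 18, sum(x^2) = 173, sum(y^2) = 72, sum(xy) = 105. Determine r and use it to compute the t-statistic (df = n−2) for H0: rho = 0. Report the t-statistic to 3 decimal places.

3.385

S_xy = nΣxy − ΣxΣy = 7·105 − 31·18 = 735 − 558 = 177
S_xx = nΣx² − (Σx)² = 7·173 − 31² = 1211 − 961 = 250
S_yy = nΣy² − (Σy)² = 7·72 − 18² = 504 − 324 = 180
r = S_xy / √(S_xx·S_yy) = 177 / √(250·180) = 177 / √45000 = 177 / 212.1320 = 0.8344
t = r·√(n−2)/√(1−r²) = 0.8344·√5 / √(1−0.696223) = 1.865775 / 0.551160 = 3.385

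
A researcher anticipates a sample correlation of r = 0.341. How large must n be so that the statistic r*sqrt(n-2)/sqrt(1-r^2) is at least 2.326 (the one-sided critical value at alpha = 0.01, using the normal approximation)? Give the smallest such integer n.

44

r√(n−2)/√(1−r²) ≥ 2.326  ⇔  n−2 ≥ (2.326)²·(1−r²)/r²
(1−r²)/r² = (1−0.116281)/0.116281 = 7.5999
n ≥ 2 + 5.410276·7.5999 = 2 + 41.1176 = 43.1176
⌈43.1176⌉ = 44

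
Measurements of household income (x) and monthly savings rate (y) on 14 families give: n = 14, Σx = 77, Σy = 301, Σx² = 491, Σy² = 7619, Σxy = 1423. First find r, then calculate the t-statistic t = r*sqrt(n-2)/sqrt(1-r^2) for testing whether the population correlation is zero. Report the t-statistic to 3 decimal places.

Numerator: nΣxy − (Σx)(Σy) = 14·1423 − (77)(301) = -3255
Denominator: √[(nΣx²−(Σx)²)(nΣy²−(Σy)²)]
  nΣx²−(Σx)² = 14·491 − 5929 = 945;  nΣy²−(Σy)² = 14·7619 − 90601 = 16065
  √(945·16065) = √15181425 = 3896.3348
r = -3255 / 3896.3348 = -0.8354
t = r·√(n−2)/√(1−r²) = -0.8354·√12 / √(1−0.697893) = -2.893910 / 0.549643 = -5.265

-5.265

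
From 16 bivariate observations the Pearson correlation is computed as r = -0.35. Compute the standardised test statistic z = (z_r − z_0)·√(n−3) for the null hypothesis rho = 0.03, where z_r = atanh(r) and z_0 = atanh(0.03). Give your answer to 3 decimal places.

-1.426

Fisher z: atanh(-0.35) = -0.365444, atanh(0.03) = 0.030009
z = (z_r − z_0)·√(n−3) = (-0.365444 − 0.030009)·√13 = -0.395453 · 3.605551 = -1.426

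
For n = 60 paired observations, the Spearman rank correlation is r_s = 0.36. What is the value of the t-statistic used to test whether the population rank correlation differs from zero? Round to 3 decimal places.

1 − r_s² = 1 − 0.1296 = 0.8704;  √(1−r_s²) = 0.932952
√(n−2) = √58 = 7.615773
t = r_s·√(n−2)/√(1−r_s²) = 0.36 · 7.615773 / 0.932952 = 2.939

2.939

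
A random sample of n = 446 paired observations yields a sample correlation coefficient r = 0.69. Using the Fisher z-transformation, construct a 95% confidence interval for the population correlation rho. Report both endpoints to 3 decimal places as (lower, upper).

(0.638, 0.736)

z_r = atanh(0.69) = 0.847956;  SE = 1/√(n−3) = 1/√443 = 0.047511
z-limits: 0.847956 ± 1.960·0.047511 = 0.847956 ± 0.093122 = [0.754834, 0.941078]
ρ-limits: (tanh 0.754834, tanh 0.941078) = (0.638, 0.736)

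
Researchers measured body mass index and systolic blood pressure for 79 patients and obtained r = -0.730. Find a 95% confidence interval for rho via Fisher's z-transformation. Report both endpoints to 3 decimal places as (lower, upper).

(-0.819, -0.607)

z_r = atanh(-0.730) = -0.928727;  SE = 1/√(n−3) = 1/√76 = 0.114708
z-limits: -0.928727 ± 1.960·0.114708 = -0.928727 ± 0.224828 = [-1.153555, -0.703899]
ρ-limits: (tanh -1.153555, tanh -0.703899) = (-0.819, -0.607)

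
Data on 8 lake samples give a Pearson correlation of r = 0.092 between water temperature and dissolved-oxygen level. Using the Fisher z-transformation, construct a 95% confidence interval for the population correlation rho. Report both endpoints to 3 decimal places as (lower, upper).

(-0.655, 0.748)

Fisher z: z_r = atanh(r) = ½·ln((1+0.092)/(1−0.092)) = 0.092261
SE(z) = 1/√(n−3) = 1/√5 = 0.447214
95% ⇒ z* = 1.960; margin = 1.960·0.447214 = 0.876539
CI on z-scale: (-0.784278, 0.968800)
Back-transform: tanh(-0.784278) = -0.655155, tanh(0.968800) = 0.748176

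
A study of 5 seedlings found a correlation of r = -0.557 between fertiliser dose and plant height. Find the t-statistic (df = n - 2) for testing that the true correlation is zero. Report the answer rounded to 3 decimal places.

1 − r² = 1 − 0.310249 = 0.689751;  √(1−r²) = 0.830512
√(n−2) = √3 = 1.732051
t = r·√(n−2)/√(1−r²) = -0.557 · 1.732051 / 0.830512 = -1.162

-1.162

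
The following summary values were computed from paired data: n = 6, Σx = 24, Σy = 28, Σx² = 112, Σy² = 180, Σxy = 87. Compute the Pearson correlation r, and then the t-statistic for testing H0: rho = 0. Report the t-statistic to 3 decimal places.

-3.900

S_xy = nΣxy − ΣxΣy = 6·87 − 24·28 = 522 − 672 = -150
S_xx = nΣx² − (Σx)² = 6·112 − 24² = 672 − 576 = 96
S_yy = nΣy² − (Σy)² = 6·180 − 28² = 1080 − 784 = 296
r = S_xy / √(S_xx·S_yy) = -150 / √(96·296) = -150 / √28416 = -150 / 168.5705 = -0.8898
t = r·√(n−2)/√(1−r²) = -0.8898·√4 / √(1−0.791744) = -1.779600 / 0.456351 = -3.900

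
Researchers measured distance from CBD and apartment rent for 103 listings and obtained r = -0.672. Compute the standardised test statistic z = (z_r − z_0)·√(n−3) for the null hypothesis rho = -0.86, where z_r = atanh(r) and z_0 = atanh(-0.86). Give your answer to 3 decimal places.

z_r = atanh(-0.672) = -0.814381,  z_0 = atanh(-0.86) = -1.293345
SE = 1/√(n−3) = 1/√100 = 0.100000
z = (z_r − z_0)/SE = (-0.814381 − (-1.293345)) / 0.100000 = 0.478964 / 0.100000 = 4.790

4.790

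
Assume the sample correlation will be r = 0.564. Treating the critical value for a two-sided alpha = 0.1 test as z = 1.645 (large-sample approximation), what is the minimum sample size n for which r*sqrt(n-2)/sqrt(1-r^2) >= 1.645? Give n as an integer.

8

r√(n−2)/√(1−r²) ≥ 1.645  ⇔  n−2 ≥ (1.645)²·(1−r²)/r²
(1−r²)/r² = (1−0.318096)/0.318096 = 2.1437
n ≥ 2 + 2.706025·2.1437 = 2 + 5.8009 = 7.8009
⌈7.8009⌉ = 8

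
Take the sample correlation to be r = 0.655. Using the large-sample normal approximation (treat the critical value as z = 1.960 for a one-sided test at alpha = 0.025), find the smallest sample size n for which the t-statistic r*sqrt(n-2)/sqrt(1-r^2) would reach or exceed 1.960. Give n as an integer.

8

r√(n−2)/√(1−r²) ≥ 1.960  ⇔  n−2 ≥ (1.960)²·(1−r²)/r²
(1−r²)/r² = (1−0.429025)/0.429025 = 1.3309
n ≥ 2 + 3.8416·1.3309 = 2 + 5.1128 = 7.1128
⌈7.1128⌉ = 8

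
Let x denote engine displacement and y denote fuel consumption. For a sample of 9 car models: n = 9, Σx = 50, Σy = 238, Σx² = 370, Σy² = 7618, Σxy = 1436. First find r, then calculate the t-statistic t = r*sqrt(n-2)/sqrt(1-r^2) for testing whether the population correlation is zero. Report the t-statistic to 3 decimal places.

S_xy = nΣxy − ΣxΣy = 9·1436 − 50·238 = 12924 − 11900 = 1024
S_xx = nΣx² − (Σx)² = 9·370 − 50² = 3330 − 2500 = 830
S_yy = nΣy² − (Σy)² = 9·7618 − 238² = 68562 − 56644 = 11918
r = S_xy / √(S_xx·S_yy) = 1024 / √(830·11918) = 1024 / √9891940 = 1024 / 3145.1455 = 0.3256
t = r·√(n−2)/√(1−r²) = 0.3256·√7 / √(1−0.106015) = 0.861457 / 0.945508 = 0.911

0.911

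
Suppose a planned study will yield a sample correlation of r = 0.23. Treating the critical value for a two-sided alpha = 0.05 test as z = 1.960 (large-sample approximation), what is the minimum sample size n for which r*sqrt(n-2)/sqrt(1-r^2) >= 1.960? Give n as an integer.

r√(n−2)/√(1−r²) ≥ 1.960  ⇔  n−2 ≥ (1.960)²·(1−r²)/r²
(1−r²)/r² = (1−0.0529)/0.0529 = 17.9036
n ≥ 2 + 3.8416·17.9036 = 2 + 68.7785 = 70.7785
⌈70.7785⌉ = 71

71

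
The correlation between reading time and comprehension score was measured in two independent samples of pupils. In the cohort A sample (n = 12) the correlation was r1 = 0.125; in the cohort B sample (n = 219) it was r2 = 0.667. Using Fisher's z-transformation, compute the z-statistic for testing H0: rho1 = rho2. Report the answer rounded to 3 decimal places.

-1.998

z1 = atanh(0.125) = 0.125657,  z2 = atanh(0.667) = 0.805319
SE = √(1/(n1−3) + 1/(n2−3)) = √(1/9 + 1/216) = √(0.1111111 + 0.0046296) = √0.1157407 = 0.340207
z = (z1 − z2)/SE = (0.125657 − 0.805319) / 0.340207 = -0.679662 / 0.340207 = -1.998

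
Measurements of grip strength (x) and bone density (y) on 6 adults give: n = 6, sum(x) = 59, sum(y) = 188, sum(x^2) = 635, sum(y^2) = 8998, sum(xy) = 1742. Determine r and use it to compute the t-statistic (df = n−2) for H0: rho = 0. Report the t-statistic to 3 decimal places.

S_xy = nΣxy − ΣxΣy = 6·1742 − 59·188 = 10452 − 11092 = -640
S_xx = nΣx² − (Σx)² = 6·635 − 59² = 3810 − 3481 = 329
S_yy = nΣy² − (Σy)² = 6·8998 − 188² = 53988 − 35344 = 18644
r = S_xy / √(S_xx·S_yy) = -640 / √(329·18644) = -640 / √6133876 = -640 / 2476.6663 = -0.2584
t = r·√(n−2)/√(1−r²) = -0.2584·√4 / √(1−0.066771) = -0.516800 / 0.966038 = -0.535

-0.535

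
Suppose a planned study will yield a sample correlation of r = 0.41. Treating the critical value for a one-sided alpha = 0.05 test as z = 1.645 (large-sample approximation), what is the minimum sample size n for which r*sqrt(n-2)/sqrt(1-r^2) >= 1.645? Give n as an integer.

Need r·√(n−2)/√(1−r²) ≥ 1.645
√(n−2) ≥ 1.645·√(1−0.1681) / 0.41 = 1.645·0.912086 / 0.41 = 3.6595
n−2 ≥ 13.3919  ⇒  n ≥ 15.3919
Smallest integer n = 16

16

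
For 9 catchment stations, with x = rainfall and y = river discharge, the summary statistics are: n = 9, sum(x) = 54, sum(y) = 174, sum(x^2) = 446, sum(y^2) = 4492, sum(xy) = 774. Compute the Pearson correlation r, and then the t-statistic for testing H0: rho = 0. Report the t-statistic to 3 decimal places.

S_xy = nΣxy − ΣxΣy = 9·774 − 54·174 = 6966 − 9396 = -2430
S_xx = nΣx² − (Σx)² = 9·446 − 54² = 4014 − 2916 = 1098
S_yy = nΣy² − (Σy)² = 9·4492 − 174² = 40428 − 30276 = 10152
r = S_xy / √(S_xx·S_yy) = -2430 / √(1098·10152) = -2430 / √11146896 = -2430 / 3338.6968 = -0.7278
t = r·√(n−2)/√(1−r²) = -0.7278·√7 / √(1−0.529693) = -1.925578 / 0.685789 = -2.808

-2.808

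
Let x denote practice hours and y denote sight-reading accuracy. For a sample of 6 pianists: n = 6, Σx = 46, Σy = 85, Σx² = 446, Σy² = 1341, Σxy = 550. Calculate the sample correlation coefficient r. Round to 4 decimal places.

S_xy = nΣxy − ΣxΣy = 6·550 − 46·85 = 3300 − 3910 = -610
S_xx = nΣx² − (Σx)² = 6·446 − 46² = 2676 − 2116 = 560
S_yy = nΣy² − (Σy)² = 6·1341 − 85² = 8046 − 7225 = 821
r = S_xy / √(S_xx·S_yy) = -610 / √(560·821) = -610 / √459760 = -610 / 678.0560 = -0.8996

-0.8996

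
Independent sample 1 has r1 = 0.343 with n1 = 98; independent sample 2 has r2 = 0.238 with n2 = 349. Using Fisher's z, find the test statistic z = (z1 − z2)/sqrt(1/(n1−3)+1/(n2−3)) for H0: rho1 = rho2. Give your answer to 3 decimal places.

z1 = atanh(0.343) = 0.357489,  z2 = atanh(0.238) = 0.242653
SE = √(1/(n1−3) + 1/(n2−3)) = √(1/95 + 1/346) = √(0.0105263 + 0.0028902) = √0.0134165 = 0.115830
z = (z1 − z2)/SE = (0.357489 − 0.242653) / 0.115830 = 0.114836 / 0.115830 = 0.991

0.991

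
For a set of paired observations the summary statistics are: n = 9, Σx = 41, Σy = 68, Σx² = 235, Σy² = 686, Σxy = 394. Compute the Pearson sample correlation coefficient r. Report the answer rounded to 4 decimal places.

0.9242

S_xy = nΣxy − ΣxΣy = 9·394 − 41·68 = 3546 − 2788 = 758
S_xx = nΣx² − (Σx)² = 9·235 − 41² = 2115 − 1681 = 434
S_yy = nΣy² − (Σy)² = 9·686 − 68² = 6174 − 4624 = 1550
r = S_xy / √(S_xx·S_yy) = 758 / √(434·1550) = 758 / √672700 = 758 / 820.1829 = 0.9242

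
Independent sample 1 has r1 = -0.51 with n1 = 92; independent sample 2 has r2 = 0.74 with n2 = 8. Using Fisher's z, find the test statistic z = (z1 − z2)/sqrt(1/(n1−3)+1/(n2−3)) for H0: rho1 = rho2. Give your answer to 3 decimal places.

z1 = atanh(-0.51) = -0.562730,  z2 = atanh(0.74) = 0.950479
SE = √(1/(n1−3) + 1/(n2−3)) = √(1/89 + 1/5) = √(0.0112360 + 0.2000000) = √0.2112360 = 0.459604
z = (z1 − z2)/SE = (-0.562730 − 0.950479) / 0.459604 = -1.513209 / 0.459604 = -3.292

-3.292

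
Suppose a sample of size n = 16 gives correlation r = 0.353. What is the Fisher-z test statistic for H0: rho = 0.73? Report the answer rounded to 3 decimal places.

Fisher z: atanh(0.353) = 0.368867, atanh(0.73) = 0.928727
z = (z_r − z_0)·√(n−3) = (0.368867 − 0.928727)·√13 = -0.559860 · 3.605551 = -2.019

-2.019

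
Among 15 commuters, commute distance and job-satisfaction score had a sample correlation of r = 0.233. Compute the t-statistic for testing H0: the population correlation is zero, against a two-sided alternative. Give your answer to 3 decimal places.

1 − r² = 1 − 0.054289 = 0.945711;  √(1−r²) = 0.972477
√(n−2) = √13 = 3.605551
t = r·√(n−2)/√(1−r²) = 0.233 · 3.605551 / 0.972477 = 0.864

0.864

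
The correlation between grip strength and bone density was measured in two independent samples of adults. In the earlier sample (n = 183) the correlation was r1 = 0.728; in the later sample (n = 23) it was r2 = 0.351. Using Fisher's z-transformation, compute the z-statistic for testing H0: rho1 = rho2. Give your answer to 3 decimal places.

z1 = atanh(0.728) = 0.924459,  z2 = atanh(0.351) = 0.366584
SE = √(1/(n1−3) + 1/(n2−3)) = √(1/180 + 1/20) = √(0.0055556 + 0.0500000) = √0.0555556 = 0.235702
z = (z1 − z2)/SE = (0.924459 − 0.366584) / 0.235702 = 0.557875 / 0.235702 = 2.367

2.367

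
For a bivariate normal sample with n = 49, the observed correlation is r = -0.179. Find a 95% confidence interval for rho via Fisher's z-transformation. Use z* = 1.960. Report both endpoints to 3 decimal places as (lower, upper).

z_r = atanh(-0.179) = -0.180949;  SE = 1/√(n−3) = 1/√46 = 0.147442
z-limits: -0.180949 ± 1.960·0.147442 = -0.180949 ± 0.288986 = [-0.469935, 0.108037]
ρ-limits: (tanh -0.469935, tanh 0.108037) = (-0.438, 0.108)

(-0.438, 0.108)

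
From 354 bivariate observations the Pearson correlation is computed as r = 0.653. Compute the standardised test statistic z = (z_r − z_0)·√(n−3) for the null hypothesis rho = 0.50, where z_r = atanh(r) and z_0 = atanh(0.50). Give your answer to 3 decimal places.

4.332

z_r = atanh(0.653) = 0.780511,  z_0 = atanh(0.50) = 0.549306
SE = 1/√(n−3) = 1/√351 = 0.053376
z = (z_r − z_0)/SE = (0.780511 − 0.549306) / 0.053376 = 0.231205 / 0.053376 = 4.332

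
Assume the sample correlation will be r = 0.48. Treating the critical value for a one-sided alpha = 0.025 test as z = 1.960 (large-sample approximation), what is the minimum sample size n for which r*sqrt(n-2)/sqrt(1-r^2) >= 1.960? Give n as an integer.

r√(n−2)/√(1−r²) ≥ 1.960  ⇔  n−2 ≥ (1.960)²·(1−r²)/r²
(1−r²)/r² = (1−0.2304)/0.2304 = 3.3403
n ≥ 2 + 3.8416·3.3403 = 2 + 12.8321 = 14.8321
⌈14.8321⌉ = 15

15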